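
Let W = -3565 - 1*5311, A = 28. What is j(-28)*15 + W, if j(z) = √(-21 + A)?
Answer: -8876 + 15*√7 ≈ -8836.3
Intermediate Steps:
W = -8876 (W = -3565 - 5311 = -8876)
j(z) = √7 (j(z) = √(-21 + 28) = √7)
j(-28)*15 + W = √7*15 - 8876 = 15*√7 - 8876 = -8876 + 15*√7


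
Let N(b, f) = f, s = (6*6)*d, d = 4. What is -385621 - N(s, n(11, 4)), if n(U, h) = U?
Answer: -385632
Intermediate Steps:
s = 144 (s = (6*6)*4 = 36*4 = 144)
-385621 - N(s, n(11, 4)) = -385621 - 1*11 = -385621 - 11 = -385632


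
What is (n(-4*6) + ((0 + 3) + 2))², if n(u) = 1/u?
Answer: 14161/576 ≈ 24.585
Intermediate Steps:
(n(-4*6) + ((0 + 3) + 2))² = (1/(-4*6) + ((0 + 3) + 2))² = (1/(-24) + (3 + 2))² = (-1/24 + 5)² = (119/24)² = 14161/576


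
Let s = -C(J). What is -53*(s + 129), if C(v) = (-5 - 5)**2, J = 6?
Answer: -1537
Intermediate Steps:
C(v) = 100 (C(v) = (-10)**2 = 100)
s = -100 (s = -1*100 = -100)
-53*(s + 129) = -53*(-100 + 129) = -53*29 = -1537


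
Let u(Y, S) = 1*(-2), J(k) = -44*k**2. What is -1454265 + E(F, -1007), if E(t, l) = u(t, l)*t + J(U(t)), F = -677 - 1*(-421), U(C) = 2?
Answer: -1453929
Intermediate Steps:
u(Y, S) = -2
F = -256 (F = -677 + 421 = -256)
E(t, l) = -176 - 2*t (E(t, l) = -2*t - 44*2**2 = -2*t - 44*4 = -2*t - 176 = -176 - 2*t)
-1454265 + E(F, -1007) = -1454265 + (-176 - 2*(-256)) = -1454265 + (-176 + 512) = -1454265 + 336 = -1453929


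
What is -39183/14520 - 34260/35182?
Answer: -312665251/85140440 ≈ -3.6723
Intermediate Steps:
-39183/14520 - 34260/35182 = -39183*1/14520 - 34260*1/35182 = -13061/4840 - 17130/17591 = -312665251/85140440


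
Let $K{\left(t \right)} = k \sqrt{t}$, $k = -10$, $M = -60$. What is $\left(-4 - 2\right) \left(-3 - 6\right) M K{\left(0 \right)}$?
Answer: $0$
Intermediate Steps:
$K{\left(t \right)} = - 10 \sqrt{t}$
$\left(-4 - 2\right) \left(-3 - 6\right) M K{\left(0 \right)} = \left(-4 - 2\right) \left(-3 - 6\right) \left(-60\right) \left(- 10 \sqrt{0}\right) = - 6 \left(-3 - 6\right) \left(-60\right) \left(\left(-10\right) 0\right) = \left(-6\right) \left(-9\right) \left(-60\right) 0 = 54 \left(-60\right) 0 = \left(-3240\right) 0 = 0$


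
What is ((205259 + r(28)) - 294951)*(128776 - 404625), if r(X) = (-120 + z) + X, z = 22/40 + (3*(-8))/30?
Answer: 99067582313/4 ≈ 2.4767e+10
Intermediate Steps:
z = -¼ (z = 22*(1/40) - 24*1/30 = 11/20 - ⅘ = -¼ ≈ -0.25000)
r(X) = -481/4 + X (r(X) = (-120 - ¼) + X = -481/4 + X)
((205259 + r(28)) - 294951)*(128776 - 404625) = ((205259 + (-481/4 + 28)) - 294951)*(128776 - 404625) = ((205259 - 369/4) - 294951)*(-275849) = (820667/4 - 294951)*(-275849) = -359137/4*(-275849) = 99067582313/4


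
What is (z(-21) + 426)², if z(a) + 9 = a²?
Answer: 736164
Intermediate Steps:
z(a) = -9 + a²
(z(-21) + 426)² = ((-9 + (-21)²) + 426)² = ((-9 + 441) + 426)² = (432 + 426)² = 858² = 736164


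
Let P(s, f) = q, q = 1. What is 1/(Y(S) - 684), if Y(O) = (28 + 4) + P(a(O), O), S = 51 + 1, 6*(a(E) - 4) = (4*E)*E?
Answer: -1/651 ≈ -0.0015361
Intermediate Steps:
a(E) = 4 + 2*E²/3 (a(E) = 4 + ((4*E)*E)/6 = 4 + (4*E²)/6 = 4 + 2*E²/3)
P(s, f) = 1
S = 52
Y(O) = 33 (Y(O) = (28 + 4) + 1 = 32 + 1 = 33)
1/(Y(S) - 684) = 1/(33 - 684) = 1/(-651) = -1/651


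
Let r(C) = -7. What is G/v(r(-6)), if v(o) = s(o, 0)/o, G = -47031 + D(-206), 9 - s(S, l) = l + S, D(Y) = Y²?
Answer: 32165/16 ≈ 2010.3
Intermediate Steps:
s(S, l) = 9 - S - l (s(S, l) = 9 - (l + S) = 9 - (S + l) = 9 + (-S - l) = 9 - S - l)
G = -4595 (G = -47031 + (-206)² = -47031 + 42436 = -4595)
v(o) = (9 - o)/o (v(o) = (9 - o - 1*0)/o = (9 - o + 0)/o = (9 - o)/o)
G/v(r(-6)) = -4595*(-7/(9 - 1*(-7))) = -4595*(-7/(9 + 7)) = -4595/((-⅐*16)) = -4595/(-16/7) = -4595*(-7/16) = 32165/16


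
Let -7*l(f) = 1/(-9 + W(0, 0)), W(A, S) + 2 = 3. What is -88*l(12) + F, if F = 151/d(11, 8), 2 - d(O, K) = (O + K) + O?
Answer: -195/28 ≈ -6.9643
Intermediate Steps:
W(A, S) = 1 (W(A, S) = -2 + 3 = 1)
d(O, K) = 2 - K - 2*O (d(O, K) = 2 - ((O + K) + O) = 2 - ((K + O) + O) = 2 - (K + 2*O) = 2 + (-K - 2*O) = 2 - K - 2*O)
F = -151/28 (F = 151/(2 - 1*8 - 2*11) = 151/(2 - 8 - 22) = 151/(-28) = 151*(-1/28) = -151/28 ≈ -5.3929)
l(f) = 1/56 (l(f) = -1/(7*(-9 + 1)) = -⅐/(-8) = -⅐*(-⅛) = 1/56)
-88*l(12) + F = -88*1/56 - 151/28 = -11/7 - 151/28 = -195/28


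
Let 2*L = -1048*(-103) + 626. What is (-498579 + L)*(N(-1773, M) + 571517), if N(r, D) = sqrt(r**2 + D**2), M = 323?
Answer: -253921573998 - 444294*sqrt(3247858) ≈ -2.5472e+11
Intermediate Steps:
N(r, D) = sqrt(D**2 + r**2)
L = 54285 (L = (-1048*(-103) + 626)/2 = (107944 + 626)/2 = (1/2)*108570 = 54285)
(-498579 + L)*(N(-1773, M) + 571517) = (-498579 + 54285)*(sqrt(323**2 + (-1773)**2) + 571517) = -444294*(sqrt(104329 + 3143529) + 571517) = -444294*(sqrt(3247858) + 571517) = -444294*(571517 + sqrt(3247858)) = -253921573998 - 444294*sqrt(3247858)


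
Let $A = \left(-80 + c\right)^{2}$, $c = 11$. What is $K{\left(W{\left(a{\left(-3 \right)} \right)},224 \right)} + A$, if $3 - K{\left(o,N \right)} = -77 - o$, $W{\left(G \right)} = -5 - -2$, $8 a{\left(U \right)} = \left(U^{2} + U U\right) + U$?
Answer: $4838$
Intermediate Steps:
$a{\left(U \right)} = \frac{U^{2}}{4} + \frac{U}{8}$ ($a{\left(U \right)} = \frac{\left(U^{2} + U U\right) + U}{8} = \frac{\left(U^{2} + U^{2}\right) + U}{8} = \frac{2 U^{2} + U}{8} = \frac{U + 2 U^{2}}{8} = \frac{U^{2}}{4} + \frac{U}{8}$)
$W{\left(G \right)} = -3$ ($W{\left(G \right)} = -5 + 2 = -3$)
$K{\left(o,N \right)} = 80 + o$ ($K{\left(o,N \right)} = 3 - \left(-77 - o\right) = 3 + \left(77 + o\right) = 80 + o$)
$A = 4761$ ($A = \left(-80 + 11\right)^{2} = \left(-69\right)^{2} = 4761$)
$K{\left(W{\left(a{\left(-3 \right)} \right)},224 \right)} + A = \left(80 - 3\right) + 4761 = 77 + 4761 = 4838$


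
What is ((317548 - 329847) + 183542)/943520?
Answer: 171243/943520 ≈ 0.18149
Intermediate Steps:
((317548 - 329847) + 183542)/943520 = (-12299 + 183542)*(1/943520) = 171243*(1/943520) = 171243/943520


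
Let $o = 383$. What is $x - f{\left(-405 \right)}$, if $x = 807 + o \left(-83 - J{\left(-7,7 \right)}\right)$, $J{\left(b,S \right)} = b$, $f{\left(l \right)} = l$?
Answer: $-27896$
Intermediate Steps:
$x = -28301$ ($x = 807 + 383 \left(-83 - -7\right) = 807 + 383 \left(-83 + 7\right) = 807 + 383 \left(-76\right) = 807 - 29108 = -28301$)
$x - f{\left(-405 \right)} = -28301 - -405 = -28301 + 405 = -27896$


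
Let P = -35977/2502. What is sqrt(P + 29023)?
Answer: sqrt(20177120182)/834 ≈ 170.32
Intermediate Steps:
P = -35977/2502 (P = -35977*1/2502 = -35977/2502 ≈ -14.379)
sqrt(P + 29023) = sqrt(-35977/2502 + 29023) = sqrt(72579569/2502) = sqrt(20177120182)/834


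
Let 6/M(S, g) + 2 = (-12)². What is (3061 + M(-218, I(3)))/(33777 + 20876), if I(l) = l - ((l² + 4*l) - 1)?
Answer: 217334/3880363 ≈ 0.056009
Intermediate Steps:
I(l) = 1 - l² - 3*l (I(l) = l - (-1 + l² + 4*l) = l + (1 - l² - 4*l) = 1 - l² - 3*l)
M(S, g) = 3/71 (M(S, g) = 6/(-2 + (-12)²) = 6/(-2 + 144) = 6/142 = 6*(1/142) = 3/71)
(3061 + M(-218, I(3)))/(33777 + 20876) = (3061 + 3/71)/(33777 + 20876) = (217334/71)/54653 = (217334/71)*(1/54653) = 217334/3880363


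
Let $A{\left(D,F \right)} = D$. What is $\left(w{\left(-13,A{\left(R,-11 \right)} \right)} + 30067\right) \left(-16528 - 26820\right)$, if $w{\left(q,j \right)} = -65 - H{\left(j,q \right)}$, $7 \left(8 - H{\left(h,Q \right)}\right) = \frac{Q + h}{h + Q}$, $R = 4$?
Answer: $- \frac{9101302732}{7} \approx -1.3002 \cdot 10^{9}$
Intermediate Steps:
$H{\left(h,Q \right)} = \frac{55}{7}$ ($H{\left(h,Q \right)} = 8 - \frac{\left(Q + h\right) \frac{1}{h + Q}}{7} = 8 - \frac{\left(Q + h\right) \frac{1}{Q + h}}{7} = 8 - \frac{1}{7} = \frac{55}{7}$)
$w{\left(q,j \right)} = - \frac{510}{7}$ ($w{\left(q,j \right)} = -65 - \frac{55}{7} = - \frac{510}{7}$)
$\left(w{\left(-13,A{\left(R,-11 \right)} \right)} + 30067\right) \left(-16528 - 26820\right) = \left(- \frac{510}{7} + 30067\right) \left(-16528 - 26820\right) = \frac{209959}{7} \left(-43348\right) = - \frac{9101302732}{7}$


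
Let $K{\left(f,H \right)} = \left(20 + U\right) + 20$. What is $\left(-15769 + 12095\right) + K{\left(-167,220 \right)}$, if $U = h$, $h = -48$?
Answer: $-3682$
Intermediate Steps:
$U = -48$
$K{\left(f,H \right)} = -8$ ($K{\left(f,H \right)} = \left(20 - 48\right) + 20 = -28 + 20 = -8$)
$\left(-15769 + 12095\right) + K{\left(-167,220 \right)} = \left(-15769 + 12095\right) - 8 = -3674 - 8 = -3682$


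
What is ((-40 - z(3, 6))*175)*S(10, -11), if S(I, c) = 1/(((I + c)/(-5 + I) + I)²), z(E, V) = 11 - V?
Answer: -28125/343 ≈ -81.997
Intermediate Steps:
S(I, c) = (I + (I + c)/(-5 + I))⁻² (S(I, c) = 1/(((I + c)/(-5 + I) + I)²) = 1/((I + (I + c)/(-5 + I))²) = (I + (I + c)/(-5 + I))⁻²)
((-40 - z(3, 6))*175)*S(10, -11) = ((-40 - (11 - 1*6))*175)*((-5 + 10)²/(-11 + 10² - 4*10)²) = ((-40 - (11 - 6))*175)*(5²/(-11 + 100 - 40)²) = ((-40 - 1*5)*175)*(25/49²) = ((-40 - 5)*175)*(25*(1/2401)) = -45*175*(25/2401) = -7875*25/2401 = -28125/343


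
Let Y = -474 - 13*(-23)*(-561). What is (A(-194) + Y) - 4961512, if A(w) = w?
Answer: -5129919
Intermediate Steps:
Y = -168213 (Y = -474 + 299*(-561) = -474 - 167739 = -168213)
(A(-194) + Y) - 4961512 = (-194 - 168213) - 4961512 = -168407 - 4961512 = -5129919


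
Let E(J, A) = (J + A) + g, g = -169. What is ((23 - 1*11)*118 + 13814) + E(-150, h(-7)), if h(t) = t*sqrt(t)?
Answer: 14911 - 7*I*sqrt(7) ≈ 14911.0 - 18.52*I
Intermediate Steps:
h(t) = t**(3/2)
E(J, A) = -169 + A + J (E(J, A) = (J + A) - 169 = (A + J) - 169 = -169 + A + J)
((23 - 1*11)*118 + 13814) + E(-150, h(-7)) = ((23 - 1*11)*118 + 13814) + (-169 + (-7)**(3/2) - 150) = ((23 - 11)*118 + 13814) + (-169 - 7*I*sqrt(7) - 150) = (12*118 + 13814) + (-319 - 7*I*sqrt(7)) = (1416 + 13814) + (-319 - 7*I*sqrt(7)) = 15230 + (-319 - 7*I*sqrt(7)) = 14911 - 7*I*sqrt(7)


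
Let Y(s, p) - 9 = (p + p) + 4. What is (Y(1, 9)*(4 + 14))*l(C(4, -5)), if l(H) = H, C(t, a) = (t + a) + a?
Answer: -3348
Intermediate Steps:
C(t, a) = t + 2*a (C(t, a) = (a + t) + a = t + 2*a)
Y(s, p) = 13 + 2*p (Y(s, p) = 9 + ((p + p) + 4) = 9 + (2*p + 4) = 9 + (4 + 2*p) = 13 + 2*p)
(Y(1, 9)*(4 + 14))*l(C(4, -5)) = ((13 + 2*9)*(4 + 14))*(4 + 2*(-5)) = ((13 + 18)*18)*(4 - 10) = (31*18)*(-6) = 558*(-6) = -3348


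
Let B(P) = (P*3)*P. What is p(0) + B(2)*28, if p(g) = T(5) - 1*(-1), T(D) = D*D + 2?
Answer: 364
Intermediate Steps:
B(P) = 3*P² (B(P) = (3*P)*P = 3*P²)
T(D) = 2 + D² (T(D) = D² + 2 = 2 + D²)
p(g) = 28 (p(g) = (2 + 5²) - 1*(-1) = (2 + 25) + 1 = 27 + 1 = 28)
p(0) + B(2)*28 = 28 + (3*2²)*28 = 28 + (3*4)*28 = 28 + 12*28 = 28 + 336 = 364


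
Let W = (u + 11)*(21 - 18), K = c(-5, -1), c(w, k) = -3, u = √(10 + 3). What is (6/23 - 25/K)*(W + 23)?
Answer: 33208/69 + 593*√13/23 ≈ 574.24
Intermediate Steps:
u = √13 ≈ 3.6056
K = -3
W = 33 + 3*√13 (W = (√13 + 11)*(21 - 18) = (11 + √13)*3 = 33 + 3*√13 ≈ 43.817)
(6/23 - 25/K)*(W + 23) = (6/23 - 25/(-3))*((33 + 3*√13) + 23) = (6*(1/23) - 25*(-⅓))*(56 + 3*√13) = (6/23 + 25/3)*(56 + 3*√13) = 593*(56 + 3*√13)/69 = 33208/69 + 593*√13/23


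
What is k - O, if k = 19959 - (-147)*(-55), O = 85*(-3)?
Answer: 12129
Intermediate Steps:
O = -255
k = 11874 (k = 19959 - 1*8085 = 19959 - 8085 = 11874)
k - O = 11874 - 1*(-255) = 11874 + 255 = 12129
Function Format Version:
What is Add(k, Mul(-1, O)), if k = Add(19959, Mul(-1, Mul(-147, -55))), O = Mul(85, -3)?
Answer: 12129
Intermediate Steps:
O = -255
k = 11874 (k = Add(19959, Mul(-1, 8085)) = Add(19959, -8085) = 11874)
Add(k, Mul(-1, O)) = Add(11874, Mul(-1, -255)) = Add(11874, 255) = 12129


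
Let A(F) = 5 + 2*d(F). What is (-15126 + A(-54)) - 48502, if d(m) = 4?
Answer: -63615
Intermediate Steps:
A(F) = 13 (A(F) = 5 + 2*4 = 5 + 8 = 13)
(-15126 + A(-54)) - 48502 = (-15126 + 13) - 48502 = -15113 - 48502 = -63615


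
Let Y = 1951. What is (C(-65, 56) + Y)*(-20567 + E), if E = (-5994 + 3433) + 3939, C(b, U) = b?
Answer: -36190454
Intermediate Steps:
E = 1378 (E = -2561 + 3939 = 1378)
(C(-65, 56) + Y)*(-20567 + E) = (-65 + 1951)*(-20567 + 1378) = 1886*(-19189) = -36190454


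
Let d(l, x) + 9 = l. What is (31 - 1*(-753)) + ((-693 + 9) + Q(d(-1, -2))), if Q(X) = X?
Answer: 90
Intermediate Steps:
d(l, x) = -9 + l
(31 - 1*(-753)) + ((-693 + 9) + Q(d(-1, -2))) = (31 - 1*(-753)) + ((-693 + 9) + (-9 - 1)) = (31 + 753) + (-684 - 10) = 784 - 694 = 90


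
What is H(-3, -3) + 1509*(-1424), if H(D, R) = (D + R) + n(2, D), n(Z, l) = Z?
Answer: -2148820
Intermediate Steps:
H(D, R) = 2 + D + R (H(D, R) = (D + R) + 2 = 2 + D + R)
H(-3, -3) + 1509*(-1424) = (2 - 3 - 3) + 1509*(-1424) = -4 - 2148816 = -2148820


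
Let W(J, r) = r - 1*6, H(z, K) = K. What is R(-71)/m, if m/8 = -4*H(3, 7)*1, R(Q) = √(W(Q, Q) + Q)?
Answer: -I*√37/112 ≈ -0.05431*I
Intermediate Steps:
W(J, r) = -6 + r (W(J, r) = r - 6 = -6 + r)
R(Q) = √(-6 + 2*Q) (R(Q) = √((-6 + Q) + Q) = √(-6 + 2*Q))
m = -224 (m = 8*(-4*7*1) = 8*(-28*1) = 8*(-28) = -224)
R(-71)/m = √(-6 + 2*(-71))/(-224) = √(-6 - 142)*(-1/224) = √(-148)*(-1/224) = (2*I*√37)*(-1/224) = -I*√37/112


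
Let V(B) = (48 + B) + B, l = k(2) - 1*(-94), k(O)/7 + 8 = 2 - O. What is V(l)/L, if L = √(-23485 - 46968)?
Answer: -124*I*√70453/70453 ≈ -0.46717*I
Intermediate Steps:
k(O) = -42 - 7*O (k(O) = -56 + 7*(2 - O) = -56 + (14 - 7*O) = -42 - 7*O)
l = 38 (l = (-42 - 7*2) - 1*(-94) = (-42 - 14) + 94 = -56 + 94 = 38)
V(B) = 48 + 2*B
L = I*√70453 (L = √(-70453) = I*√70453 ≈ 265.43*I)
V(l)/L = (48 + 2*38)/((I*√70453)) = (48 + 76)*(-I*√70453/70453) = 124*(-I*√70453/70453) = -124*I*√70453/70453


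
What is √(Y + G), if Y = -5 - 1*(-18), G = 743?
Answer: 6*√21 ≈ 27.495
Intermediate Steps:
Y = 13 (Y = -5 + 18 = 13)
√(Y + G) = √(13 + 743) = √756 = 6*√21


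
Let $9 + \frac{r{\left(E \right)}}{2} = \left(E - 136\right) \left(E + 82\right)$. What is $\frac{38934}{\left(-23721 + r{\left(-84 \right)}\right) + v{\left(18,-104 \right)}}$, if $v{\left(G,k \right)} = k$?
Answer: $- \frac{38934}{22963} \approx -1.6955$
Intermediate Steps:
$r{\left(E \right)} = -18 + 2 \left(-136 + E\right) \left(82 + E\right)$ ($r{\left(E \right)} = -18 + 2 \left(E - 136\right) \left(E + 82\right) = -18 + 2 \left(-136 + E\right) \left(82 + E\right)$)
$\frac{38934}{\left(-23721 + r{\left(-84 \right)}\right) + v{\left(18,-104 \right)}} = \frac{38934}{\left(-23721 - \left(13250 - 14112\right)\right) - 104} = \frac{38934}{\left(-23721 + \left(-22322 + 9072 + 2 \cdot 7056\right)\right) - 104} = \frac{38934}{\left(-23721 + \left(-22322 + 9072 + 14112\right)\right) - 104} = \frac{38934}{\left(-23721 + 862\right) - 104} = \frac{38934}{-22859 - 104} = \frac{38934}{-22963} = 38934 \left(- \frac{1}{22963}\right) = - \frac{38934}{22963}$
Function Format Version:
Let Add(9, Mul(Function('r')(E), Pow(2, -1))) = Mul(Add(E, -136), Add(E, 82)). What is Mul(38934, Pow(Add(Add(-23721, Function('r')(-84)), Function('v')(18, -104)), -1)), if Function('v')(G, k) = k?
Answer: Rational(-38934, 22963) ≈ -1.6955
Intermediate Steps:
Function('r')(E) = Add(-18, Mul(2, Add(-136, E), Add(82, E))) (Function('r')(E) = Add(-18, Mul(2, Mul(Add(E, -136), Add(E, 82)))) = Add(-18, Mul(2, Mul(Add(-136, E), Add(82, E)))) = Add(-18, Mul(2, Add(-136, E), Add(82, E))))
Mul(38934, Pow(Add(Add(-23721, Function('r')(-84)), Function('v')(18, -104)), -1)) = Mul(38934, Pow(Add(Add(-23721, Add(-22322, Mul(-108, -84), Mul(2, Pow(-84, 2)))), -104), -1)) = Mul(38934, Pow(Add(Add(-23721, Add(-22322, 9072, Mul(2, 7056))), -104), -1)) = Mul(38934, Pow(Add(Add(-23721, Add(-22322, 9072, 14112)), -104), -1)) = Mul(38934, Pow(Add(Add(-23721, 862), -104), -1)) = Mul(38934, Pow(Add(-22859, -104), -1)) = Mul(38934, Pow(-22963, -1)) = Mul(38934, Rational(-1, 22963)) = Rational(-38934, 22963)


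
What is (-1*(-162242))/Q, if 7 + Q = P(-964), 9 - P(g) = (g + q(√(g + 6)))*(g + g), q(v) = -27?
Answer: -81121/955323 ≈ -0.084915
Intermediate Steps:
P(g) = 9 - 2*g*(-27 + g) (P(g) = 9 - (g - 27)*(g + g) = 9 - (-27 + g)*2*g = 9 - 2*g*(-27 + g))
Q = -1910646 (Q = -7 + (9 - 2*(-964)² + 54*(-964)) = -7 + (9 - 2*929296 - 52056) = -7 + (9 - 1858592 - 52056) = -7 - 1910639 = -1910646)
(-1*(-162242))/Q = -1*(-162242)/(-1910646) = 162242*(-1/1910646) = -81121/955323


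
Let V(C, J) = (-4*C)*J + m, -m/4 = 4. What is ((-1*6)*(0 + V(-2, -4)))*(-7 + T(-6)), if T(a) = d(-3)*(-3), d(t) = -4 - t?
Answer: -1152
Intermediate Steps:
m = -16 (m = -4*4 = -16)
V(C, J) = -16 - 4*C*J (V(C, J) = (-4*C)*J - 16 = -4*C*J - 16 = -16 - 4*C*J)
T(a) = 3 (T(a) = (-4 - 1*(-3))*(-3) = (-4 + 3)*(-3) = -1*(-3) = 3)
((-1*6)*(0 + V(-2, -4)))*(-7 + T(-6)) = ((-1*6)*(0 + (-16 - 4*(-2)*(-4))))*(-7 + 3) = -6*(0 + (-16 - 32))*(-4) = -6*(0 - 48)*(-4) = -6*(-48)*(-4) = 288*(-4) = -1152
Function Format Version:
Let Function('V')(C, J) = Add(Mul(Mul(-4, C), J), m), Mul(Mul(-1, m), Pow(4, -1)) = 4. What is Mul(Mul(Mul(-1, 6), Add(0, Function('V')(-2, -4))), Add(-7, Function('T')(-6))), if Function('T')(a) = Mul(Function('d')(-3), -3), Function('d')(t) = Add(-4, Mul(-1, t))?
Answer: -1152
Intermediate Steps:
m = -16 (m = Mul(-4, 4) = -16)
Function('V')(C, J) = Add(-16, Mul(-4, C, J)) (Function('V')(C, J) = Add(Mul(Mul(-4, C), J), -16) = Add(Mul(-4, C, J), -16) = Add(-16, Mul(-4, C, J)))
Function('T')(a) = 3 (Function('T')(a) = Mul(Add(-4, Mul(-1, -3)), -3) = Mul(Add(-4, 3), -3) = Mul(-1, -3) = 3)
Mul(Mul(Mul(-1, 6), Add(0, Function('V')(-2, -4))), Add(-7, Function('T')(-6))) = Mul(Mul(Mul(-1, 6), Add(0, Add(-16, Mul(-4, -2, -4)))), Add(-7, 3)) = Mul(Mul(-6, Add(0, Add(-16, -32))), -4) = Mul(Mul(-6, Add(0, -48)), -4) = Mul(Mul(-6, -48), -4) = Mul(288, -4) = -1152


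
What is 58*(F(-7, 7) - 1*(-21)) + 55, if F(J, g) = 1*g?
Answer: 1679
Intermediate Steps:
F(J, g) = g
58*(F(-7, 7) - 1*(-21)) + 55 = 58*(7 - 1*(-21)) + 55 = 58*(7 + 21) + 55 = 58*28 + 55 = 1624 + 55 = 1679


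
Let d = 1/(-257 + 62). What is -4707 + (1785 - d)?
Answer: -569789/195 ≈ -2922.0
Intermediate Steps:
d = -1/195 (d = 1/(-195) = -1/195 ≈ -0.0051282)
-4707 + (1785 - d) = -4707 + (1785 - 1*(-1/195)) = -4707 + (1785 + 1/195) = -4707 + 348076/195 = -569789/195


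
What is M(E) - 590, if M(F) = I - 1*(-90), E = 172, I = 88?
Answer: -412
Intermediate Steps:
M(F) = 178 (M(F) = 88 - 1*(-90) = 88 + 90 = 178)
M(E) - 590 = 178 - 590 = -412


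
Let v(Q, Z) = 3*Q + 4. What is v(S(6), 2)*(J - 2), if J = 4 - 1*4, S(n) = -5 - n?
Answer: 58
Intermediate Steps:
v(Q, Z) = 4 + 3*Q
J = 0 (J = 4 - 4 = 0)
v(S(6), 2)*(J - 2) = (4 + 3*(-5 - 1*6))*(0 - 2) = (4 + 3*(-5 - 6))*(-2) = (4 + 3*(-11))*(-2) = (4 - 33)*(-2) = -29*(-2) = 58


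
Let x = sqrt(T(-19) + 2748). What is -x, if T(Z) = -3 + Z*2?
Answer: -sqrt(2707) ≈ -52.029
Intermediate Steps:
T(Z) = -3 + 2*Z
x = sqrt(2707) (x = sqrt((-3 + 2*(-19)) + 2748) = sqrt((-3 - 38) + 2748) = sqrt(-41 + 2748) = sqrt(2707) ≈ 52.029)
-x = -sqrt(2707)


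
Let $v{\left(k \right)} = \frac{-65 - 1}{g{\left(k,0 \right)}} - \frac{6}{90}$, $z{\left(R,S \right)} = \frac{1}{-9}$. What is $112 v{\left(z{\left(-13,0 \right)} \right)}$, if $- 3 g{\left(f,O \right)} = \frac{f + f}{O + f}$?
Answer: $\frac{166208}{15} \approx 11081.0$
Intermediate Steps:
$g{\left(f,O \right)} = - \frac{2 f}{3 \left(O + f\right)}$ ($g{\left(f,O \right)} = - \frac{\left(f + f\right) \frac{1}{O + f}}{3} = - \frac{2 f \frac{1}{O + f}}{3} = - \frac{2 f}{3 \left(O + f\right)}$)
$z{\left(R,S \right)} = - \frac{1}{9}$
$v{\left(k \right)} = \frac{1484}{15}$ ($v{\left(k \right)} = \frac{-65 - 1}{\left(-2\right) k \frac{1}{3 \cdot 0 + 3 k}} - \frac{6}{90} = - \frac{66}{\left(-2\right) k \frac{1}{0 + 3 k}} - \frac{1}{15} = - \frac{66}{\left(-2\right) k \frac{1}{3 k}} - \frac{1}{15} = - \frac{66}{- \frac{2}{3}} - \frac{1}{15} = \left(-66\right) \left(- \frac{3}{2}\right) - \frac{1}{15} = 99 - \frac{1}{15} = \frac{1484}{15}$)
$112 v{\left(z{\left(-13,0 \right)} \right)} = 112 \cdot \frac{1484}{15} = \frac{166208}{15}$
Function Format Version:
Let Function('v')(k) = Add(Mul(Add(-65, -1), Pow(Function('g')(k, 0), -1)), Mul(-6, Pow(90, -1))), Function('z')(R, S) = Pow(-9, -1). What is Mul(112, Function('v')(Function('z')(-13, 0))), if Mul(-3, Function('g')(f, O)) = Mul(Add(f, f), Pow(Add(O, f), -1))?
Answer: Rational(166208, 15) ≈ 11081.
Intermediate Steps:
Function('g')(f, O) = Mul(Rational(-2, 3), f, Pow(Add(O, f), -1)) (Function('g')(f, O) = Mul(Rational(-1, 3), Mul(Add(f, f), Pow(Add(O, f), -1))) = Mul(Rational(-1, 3), Mul(Mul(2, f), Pow(Add(O, f), -1))) = Mul(Rational(-1, 3), Mul(2, f, Pow(Add(O, f), -1))) = Mul(Rational(-2, 3), f, Pow(Add(O, f), -1)))
Function('z')(R, S) = Rational(-1, 9)
Function('v')(k) = Rational(1484, 15) (Function('v')(k) = Add(Mul(Add(-65, -1), Pow(Mul(-2, k, Pow(Add(Mul(3, 0), Mul(3, k)), -1)), -1)), Mul(-6, Pow(90, -1))) = Add(Mul(-66, Pow(Mul(-2, k, Pow(Add(0, Mul(3, k)), -1)), -1)), Mul(-6, Rational(1, 90))) = Add(Mul(-66, Pow(Mul(-2, k, Pow(Mul(3, k), -1)), -1)), Rational(-1, 15)) = Add(Mul(-66, Pow(Mul(-2, k, Mul(Rational(1, 3), Pow(k, -1))), -1)), Rational(-1, 15)) = Add(Mul(-66, Pow(Rational(-2, 3), -1)), Rational(-1, 15)) = Add(Mul(-66, Rational(-3, 2)), Rational(-1, 15)) = Add(99, Rational(-1, 15)) = Rational(1484, 15))
Mul(112, Function('v')(Function('z')(-13, 0))) = Mul(112, Rational(1484, 15)) = Rational(166208, 15)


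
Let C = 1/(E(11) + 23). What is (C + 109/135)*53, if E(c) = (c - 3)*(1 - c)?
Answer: 107378/2565 ≈ 41.863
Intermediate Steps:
E(c) = (1 - c)*(-3 + c) (E(c) = (-3 + c)*(1 - c) = (1 - c)*(-3 + c))
C = -1/57 (C = 1/((-3 - 1*11**2 + 4*11) + 23) = 1/((-3 - 1*121 + 44) + 23) = 1/((-3 - 121 + 44) + 23) = 1/(-80 + 23) = 1/(-57) = -1/57 ≈ -0.017544)
(C + 109/135)*53 = (-1/57 + 109/135)*53 = (2026/2565)*53 = 107378/2565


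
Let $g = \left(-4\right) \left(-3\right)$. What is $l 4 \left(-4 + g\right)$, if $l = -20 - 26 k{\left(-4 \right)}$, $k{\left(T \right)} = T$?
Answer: $2688$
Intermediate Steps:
$g = 12$
$l = 84$ ($l = -20 - -104 = -20 + 104 = 84$)
$l 4 \left(-4 + g\right) = 84 \cdot 4 \left(-4 + 12\right) = 84 \cdot 4 \cdot 8 = 84 \cdot 32 = 2688$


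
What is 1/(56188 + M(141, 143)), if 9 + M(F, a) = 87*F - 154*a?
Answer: 1/46424 ≈ 2.1541e-5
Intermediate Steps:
M(F, a) = -9 - 154*a + 87*F (M(F, a) = -9 + (87*F - 154*a) = -9 + (-154*a + 87*F) = -9 - 154*a + 87*F)
1/(56188 + M(141, 143)) = 1/(56188 + (-9 - 154*143 + 87*141)) = 1/(56188 + (-9 - 22022 + 12267)) = 1/(56188 - 9764) = 1/46424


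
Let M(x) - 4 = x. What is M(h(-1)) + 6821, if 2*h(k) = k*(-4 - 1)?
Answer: 13655/2 ≈ 6827.5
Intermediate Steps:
h(k) = -5*k/2 (h(k) = (k*(-4 - 1))/2 = (k*(-5))/2 = (-5*k)/2 = -5*k/2)
M(x) = 4 + x
M(h(-1)) + 6821 = (4 - 5/2*(-1)) + 6821 = (4 + 5/2) + 6821 = 13/2 + 6821 = 13655/2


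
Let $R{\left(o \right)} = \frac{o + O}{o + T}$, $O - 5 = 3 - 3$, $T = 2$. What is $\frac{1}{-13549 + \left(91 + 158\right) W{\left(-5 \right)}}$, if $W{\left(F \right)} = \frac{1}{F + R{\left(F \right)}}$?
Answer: $- \frac{5}{67994} \approx -7.3536 \cdot 10^{-5}$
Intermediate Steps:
$O = 5$ ($O = 5 + \left(3 - 3\right) = 5 + 0 = 5$)
$R{\left(o \right)} = \frac{5 + o}{2 + o}$ ($R{\left(o \right)} = \frac{o + 5}{o + 2} = \frac{5 + o}{2 + o}$)
$W{\left(F \right)} = \frac{1}{F + \frac{5 + F}{2 + F}}$
$\frac{1}{-13549 + \left(91 + 158\right) W{\left(-5 \right)}} = \frac{1}{-13549 + \left(91 + 158\right) \frac{2 - 5}{5 - 5 - 5 \left(2 - 5\right)}} = \frac{1}{-13549 + 249 \frac{1}{5 - 5 - -15} \left(-3\right)} = \frac{1}{-13549 + 249 \frac{1}{5 - 5 + 15} \left(-3\right)} = \frac{1}{-13549 + 249 \cdot \frac{1}{15} \left(-3\right)} = \frac{1}{-13549 + 249 \left(- \frac{1}{5}\right)} = \frac{1}{-13549 - \frac{249}{5}} = \frac{1}{- \frac{67994}{5}} = - \frac{5}{67994}$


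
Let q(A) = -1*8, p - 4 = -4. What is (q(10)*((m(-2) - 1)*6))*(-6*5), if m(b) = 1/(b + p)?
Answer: -2160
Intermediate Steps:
p = 0 (p = 4 - 4 = 0)
q(A) = -8
m(b) = 1/b (m(b) = 1/(b + 0) = 1/b)
(q(10)*((m(-2) - 1)*6))*(-6*5) = (-8*(1/(-2) - 1)*6)*(-6*5) = -8*(-½ - 1)*6*(-30) = -(-12)*6*(-30) = -8*(-9)*(-30) = 72*(-30) = -2160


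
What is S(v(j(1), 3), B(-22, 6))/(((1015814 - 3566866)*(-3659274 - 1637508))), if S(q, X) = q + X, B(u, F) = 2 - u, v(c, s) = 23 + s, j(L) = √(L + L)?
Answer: 25/6756183157332 ≈ 3.7003e-12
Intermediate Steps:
j(L) = √2*√L (j(L) = √(2*L) = √2*√L)
S(q, X) = X + q
S(v(j(1), 3), B(-22, 6))/(((1015814 - 3566866)*(-3659274 - 1637508))) = ((2 - 1*(-22)) + (23 + 3))/(((1015814 - 3566866)*(-3659274 - 1637508))) = ((2 + 22) + 26)/((-2551052*(-5296782))) = (24 + 26)/13512366314664 = 50*(1/13512366314664) = 25/6756183157332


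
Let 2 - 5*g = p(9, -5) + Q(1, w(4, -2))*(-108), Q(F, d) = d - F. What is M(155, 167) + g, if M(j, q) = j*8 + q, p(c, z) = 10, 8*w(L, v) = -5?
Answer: 13703/10 ≈ 1370.3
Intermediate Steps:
w(L, v) = -5/8 (w(L, v) = (⅛)*(-5) = -5/8)
M(j, q) = q + 8*j (M(j, q) = 8*j + q = q + 8*j)
g = -367/10 (g = ⅖ - (10 + (-5/8 - 1*1)*(-108))/5 = ⅖ - (10 + (-5/8 - 1)*(-108))/5 = ⅖ - (10 - 13/8*(-108))/5 = ⅖ - (10 + 351/2)/5 = ⅖ - ⅕*371/2 = ⅖ - 371/10 = -367/10 ≈ -36.700)
M(155, 167) + g = (167 + 8*155) - 367/10 = (167 + 1240) - 367/10 = 1407 - 367/10 = 13703/10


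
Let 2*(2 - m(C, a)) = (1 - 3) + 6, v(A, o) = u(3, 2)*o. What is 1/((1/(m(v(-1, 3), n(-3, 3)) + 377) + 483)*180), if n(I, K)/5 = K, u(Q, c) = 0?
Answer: 377/32776560 ≈ 1.1502e-5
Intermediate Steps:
v(A, o) = 0 (v(A, o) = 0*o = 0)
n(I, K) = 5*K
m(C, a) = 0 (m(C, a) = 2 - ((1 - 3) + 6)/2 = 2 - (-2 + 6)/2 = 2 - ½*4 = 2 - 2 = 0)
1/((1/(m(v(-1, 3), n(-3, 3)) + 377) + 483)*180) = 1/((1/(0 + 377) + 483)*180) = 1/((1/377 + 483)*180) = 1/((182092/377)*180) = 1/(32776560/377) = 377/32776560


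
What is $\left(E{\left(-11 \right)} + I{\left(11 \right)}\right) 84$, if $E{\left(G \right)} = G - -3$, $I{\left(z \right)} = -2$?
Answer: $-840$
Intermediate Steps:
$E{\left(G \right)} = 3 + G$ ($E{\left(G \right)} = G + 3 = 3 + G$)
$\left(E{\left(-11 \right)} + I{\left(11 \right)}\right) 84 = \left(\left(3 - 11\right) - 2\right) 84 = \left(-8 - 2\right) 84 = \left(-10\right) 84 = -840$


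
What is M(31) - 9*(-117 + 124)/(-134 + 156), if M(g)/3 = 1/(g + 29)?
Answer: -619/220 ≈ -2.8136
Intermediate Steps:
M(g) = 3/(29 + g) (M(g) = 3/(g + 29) = 3/(29 + g))
M(31) - 9*(-117 + 124)/(-134 + 156) = 3/(29 + 31) - 9*(-117 + 124)/(-134 + 156) = 3/60 - 9*7/22 = 3*(1/60) - 9*7*(1/22) = 1/20 - 9*7/22 = 1/20 - 1*63/22 = 1/20 - 63/22 = -619/220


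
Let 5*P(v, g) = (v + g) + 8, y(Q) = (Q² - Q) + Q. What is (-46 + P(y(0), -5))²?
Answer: 51529/25 ≈ 2061.2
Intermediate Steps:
y(Q) = Q²
P(v, g) = 8/5 + g/5 + v/5 (P(v, g) = ((v + g) + 8)/5 = ((g + v) + 8)/5 = (8 + g + v)/5 = 8/5 + g/5 + v/5)
(-46 + P(y(0), -5))² = (-46 + (8/5 + (⅕)*(-5) + (⅕)*0²))² = (-46 + (8/5 - 1 + (⅕)*0))² = (-46 + (8/5 - 1 + 0))² = (-46 + ⅗)² = (-227/5)² = 51529/25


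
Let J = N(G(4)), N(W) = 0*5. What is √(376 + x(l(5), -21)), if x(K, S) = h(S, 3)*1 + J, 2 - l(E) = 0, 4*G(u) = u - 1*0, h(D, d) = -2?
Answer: √374 ≈ 19.339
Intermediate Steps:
G(u) = u/4 (G(u) = (u - 1*0)/4 = (u + 0)/4 = u/4)
N(W) = 0
J = 0
l(E) = 2 (l(E) = 2 - 1*0 = 2 + 0 = 2)
x(K, S) = -2 (x(K, S) = -2*1 + 0 = -2 + 0 = -2)
√(376 + x(l(5), -21)) = √(376 - 2) = √374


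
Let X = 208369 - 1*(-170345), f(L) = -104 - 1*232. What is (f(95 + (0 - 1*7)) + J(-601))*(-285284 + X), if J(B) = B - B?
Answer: -31392480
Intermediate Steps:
J(B) = 0
f(L) = -336 (f(L) = -104 - 232 = -336)
X = 378714 (X = 208369 + 170345 = 378714)
(f(95 + (0 - 1*7)) + J(-601))*(-285284 + X) = (-336 + 0)*(-285284 + 378714) = -336*93430 = -31392480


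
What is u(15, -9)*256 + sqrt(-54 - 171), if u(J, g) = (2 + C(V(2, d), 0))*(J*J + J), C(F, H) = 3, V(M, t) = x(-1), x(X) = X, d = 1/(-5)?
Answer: 307200 + 15*I ≈ 3.072e+5 + 15.0*I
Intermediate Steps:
d = -1/5 ≈ -0.20000
V(M, t) = -1
u(J, g) = 5*J + 5*J**2 (u(J, g) = (2 + 3)*(J*J + J) = 5*(J**2 + J) = 5*(J + J**2) = 5*J + 5*J**2)
u(15, -9)*256 + sqrt(-54 - 171) = (5*15*(1 + 15))*256 + sqrt(-54 - 171) = (5*15*16)*256 + sqrt(-225) = 1200*256 + 15*I = 307200 + 15*I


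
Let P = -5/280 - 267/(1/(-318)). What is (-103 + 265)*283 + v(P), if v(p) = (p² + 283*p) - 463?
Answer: 22683000281593/3136 ≈ 7.2331e+9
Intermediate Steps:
P = 4754735/56 (P = -5*1/280 - 267/(-1/318) = -1/56 - 267*(-318) = -1/56 + 84906 = 4754735/56 ≈ 84906.)
v(p) = -463 + p² + 283*p
(-103 + 265)*283 + v(P) = (-103 + 265)*283 + (-463 + (4754735/56)² + 283*(4754735/56)) = 162*283 + (-463 + 22607504920225/3136 + 1345590005/56) = 45846 + 22682856508537/3136 = 22683000281593/3136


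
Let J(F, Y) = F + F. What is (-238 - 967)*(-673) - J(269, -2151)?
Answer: 810427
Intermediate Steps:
J(F, Y) = 2*F
(-238 - 967)*(-673) - J(269, -2151) = (-238 - 967)*(-673) - 2*269 = -1205*(-673) - 1*538 = 810965 - 538 = 810427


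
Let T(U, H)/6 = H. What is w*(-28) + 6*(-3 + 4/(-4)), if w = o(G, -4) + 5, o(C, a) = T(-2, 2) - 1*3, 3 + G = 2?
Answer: -416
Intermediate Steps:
G = -1 (G = -3 + 2 = -1)
T(U, H) = 6*H
o(C, a) = 9 (o(C, a) = 6*2 - 1*3 = 12 - 3 = 9)
w = 14 (w = 9 + 5 = 14)
w*(-28) + 6*(-3 + 4/(-4)) = 14*(-28) + 6*(-3 + 4/(-4)) = -392 + 6*(-3 + 4*(-1/4)) = -392 + 6*(-3 - 1) = -392 + 6*(-4) = -392 - 24 = -416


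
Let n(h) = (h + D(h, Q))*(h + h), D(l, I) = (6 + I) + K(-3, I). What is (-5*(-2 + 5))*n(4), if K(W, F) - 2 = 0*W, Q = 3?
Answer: -1800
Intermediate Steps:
K(W, F) = 2 (K(W, F) = 2 + 0*W = 2 + 0 = 2)
D(l, I) = 8 + I (D(l, I) = (6 + I) + 2 = 8 + I)
n(h) = 2*h*(11 + h) (n(h) = (h + (8 + 3))*(h + h) = (h + 11)*(2*h) = (11 + h)*(2*h) = 2*h*(11 + h))
(-5*(-2 + 5))*n(4) = (-5*(-2 + 5))*(2*4*(11 + 4)) = (-5*3)*(2*4*15) = -15*120 = -1800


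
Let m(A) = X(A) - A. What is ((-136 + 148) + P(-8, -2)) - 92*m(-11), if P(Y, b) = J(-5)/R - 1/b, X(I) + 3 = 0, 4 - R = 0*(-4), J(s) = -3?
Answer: -2897/4 ≈ -724.25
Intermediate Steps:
R = 4 (R = 4 - 0*(-4) = 4 - 1*0 = 4 + 0 = 4)
X(I) = -3 (X(I) = -3 + 0 = -3)
m(A) = -3 - A
P(Y, b) = -¾ - 1/b (P(Y, b) = -3/4 - 1/b = -3*¼ - 1/b = -¾ - 1/b)
((-136 + 148) + P(-8, -2)) - 92*m(-11) = ((-136 + 148) + (-¾ - 1/(-2))) - 92*(-3 - 1*(-11)) = (12 + (-¾ - 1*(-½))) - 92*(-3 + 11) = (12 + (-¾ + ½)) - 92*8 = (12 - ¼) - 736 = 47/4 - 736 = -2897/4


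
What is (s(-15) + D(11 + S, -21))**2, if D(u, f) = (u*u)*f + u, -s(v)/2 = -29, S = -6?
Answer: 213444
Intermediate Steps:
s(v) = 58 (s(v) = -2*(-29) = 58)
D(u, f) = u + f*u**2 (D(u, f) = u**2*f + u = f*u**2 + u = u + f*u**2)
(s(-15) + D(11 + S, -21))**2 = (58 + (11 - 6)*(1 - 21*(11 - 6)))**2 = (58 + 5*(1 - 21*5))**2 = (58 + 5*(1 - 105))**2 = (58 + 5*(-104))**2 = (58 - 520)**2 = (-462)**2 = 213444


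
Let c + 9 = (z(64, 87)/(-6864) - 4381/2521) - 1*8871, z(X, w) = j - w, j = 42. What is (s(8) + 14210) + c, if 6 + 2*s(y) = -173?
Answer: 30217469631/5768048 ≈ 5238.8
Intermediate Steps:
z(X, w) = 42 - w
c = -51230252153/5768048 (c = -9 + (((42 - 1*87)/(-6864) - 4381/2521) - 1*8871) = -9 + (((42 - 87)*(-1/6864) - 4381*1/2521) - 8871) = -9 + ((-45*(-1/6864) - 4381/2521) - 8871) = -9 + ((15/2288 - 4381/2521) - 8871) = -9 + (-9985913/5768048 - 8871) = -9 - 51178339721/5768048 = -51230252153/5768048 ≈ -8881.7)
s(y) = -179/2 (s(y) = -3 + (½)*(-173) = -3 - 173/2 = -179/2)
(s(8) + 14210) + c = (-179/2 + 14210) - 51230252153/5768048 = 28241/2 - 51230252153/5768048 = 30217469631/5768048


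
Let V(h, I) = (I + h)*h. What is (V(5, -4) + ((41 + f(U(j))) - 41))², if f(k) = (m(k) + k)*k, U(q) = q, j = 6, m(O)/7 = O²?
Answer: 2411809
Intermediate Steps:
m(O) = 7*O²
f(k) = k*(k + 7*k²) (f(k) = (7*k² + k)*k = (k + 7*k²)*k = k*(k + 7*k²))
V(h, I) = h*(I + h)
(V(5, -4) + ((41 + f(U(j))) - 41))² = (5*(-4 + 5) + ((41 + 6²*(1 + 7*6)) - 41))² = (5*1 + ((41 + 36*(1 + 42)) - 41))² = (5 + ((41 + 36*43) - 41))² = (5 + ((41 + 1548) - 41))² = (5 + (1589 - 41))² = (5 + 1548)² = 1553² = 2411809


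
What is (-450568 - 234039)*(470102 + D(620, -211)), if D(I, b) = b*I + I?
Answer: -232699288514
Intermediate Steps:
D(I, b) = I + I*b (D(I, b) = I*b + I = I + I*b)
(-450568 - 234039)*(470102 + D(620, -211)) = (-450568 - 234039)*(470102 + 620*(1 - 211)) = -684607*(470102 + 620*(-210)) = -684607*(470102 - 130200) = -684607*339902 = -232699288514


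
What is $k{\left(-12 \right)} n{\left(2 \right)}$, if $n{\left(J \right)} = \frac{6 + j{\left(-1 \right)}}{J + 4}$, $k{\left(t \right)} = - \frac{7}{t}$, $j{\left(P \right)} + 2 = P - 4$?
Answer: $- \frac{7}{72} \approx -0.097222$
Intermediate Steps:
$j{\left(P \right)} = -6 + P$ ($j{\left(P \right)} = -2 + \left(P - 4\right) = -2 + \left(-4 + P\right) = -6 + P$)
$n{\left(J \right)} = - \frac{1}{4 + J}$ ($n{\left(J \right)} = \frac{6 - 7}{J + 4} = \frac{6 - 7}{4 + J} = - \frac{1}{4 + J}$)
$k{\left(-12 \right)} n{\left(2 \right)} = - \frac{7}{-12} \left(- \frac{1}{4 + 2}\right) = \left(-7\right) \left(- \frac{1}{12}\right) \left(- \frac{1}{6}\right) = \frac{7 \left(\left(-1\right) \frac{1}{6}\right)}{12} = \frac{7}{12} \left(- \frac{1}{6}\right) = - \frac{7}{72}$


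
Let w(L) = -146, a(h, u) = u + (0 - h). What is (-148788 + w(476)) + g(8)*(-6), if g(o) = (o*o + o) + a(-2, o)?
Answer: -149426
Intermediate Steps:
a(h, u) = u - h
g(o) = 2 + o² + 2*o (g(o) = (o*o + o) + (o - 1*(-2)) = (o² + o) + (o + 2) = (o + o²) + (2 + o) = 2 + o² + 2*o)
(-148788 + w(476)) + g(8)*(-6) = (-148788 - 146) + (2 + 8² + 2*8)*(-6) = -148934 + (2 + 64 + 16)*(-6) = -148934 + 82*(-6) = -148934 - 492 = -149426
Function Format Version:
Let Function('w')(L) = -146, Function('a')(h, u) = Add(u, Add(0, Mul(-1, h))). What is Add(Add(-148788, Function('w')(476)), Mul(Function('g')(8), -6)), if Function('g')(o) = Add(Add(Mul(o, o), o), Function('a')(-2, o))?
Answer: -149426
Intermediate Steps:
Function('a')(h, u) = Add(u, Mul(-1, h))
Function('g')(o) = Add(2, Pow(o, 2), Mul(2, o)) (Function('g')(o) = Add(Add(Mul(o, o), o), Add(o, Mul(-1, -2))) = Add(Add(Pow(o, 2), o), Add(o, 2)) = Add(Add(o, Pow(o, 2)), Add(2, o)) = Add(2, Pow(o, 2), Mul(2, o)))
Add(Add(-148788, Function('w')(476)), Mul(Function('g')(8), -6)) = Add(Add(-148788, -146), Mul(Add(2, Pow(8, 2), Mul(2, 8)), -6)) = Add(-148934, Mul(Add(2, 64, 16), -6)) = Add(-148934, Mul(82, -6)) = Add(-148934, -492) = -149426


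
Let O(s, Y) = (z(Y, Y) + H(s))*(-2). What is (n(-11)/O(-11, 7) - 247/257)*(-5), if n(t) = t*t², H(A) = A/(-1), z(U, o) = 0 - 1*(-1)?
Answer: -1680695/6168 ≈ -272.49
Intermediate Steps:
z(U, o) = 1 (z(U, o) = 0 + 1 = 1)
H(A) = -A (H(A) = A*(-1) = -A)
O(s, Y) = -2 + 2*s (O(s, Y) = (1 - s)*(-2) = -2 + 2*s)
n(t) = t³
(n(-11)/O(-11, 7) - 247/257)*(-5) = ((-11)³/(-2 + 2*(-11)) - 247/257)*(-5) = (-1331/(-2 - 22) - 247*1/257)*(-5) = (-1331/(-24) - 247/257)*(-5) = (-1331*(-1/24) - 247/257)*(-5) = (1331/24 - 247/257)*(-5) = (336139/6168)*(-5) = -1680695/6168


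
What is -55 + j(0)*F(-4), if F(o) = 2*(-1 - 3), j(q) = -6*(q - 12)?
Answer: -631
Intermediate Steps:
j(q) = 72 - 6*q (j(q) = -6*(-12 + q) = 72 - 6*q)
F(o) = -8 (F(o) = 2*(-4) = -8)
-55 + j(0)*F(-4) = -55 + (72 - 6*0)*(-8) = -55 + (72 + 0)*(-8) = -55 + 72*(-8) = -55 - 576 = -631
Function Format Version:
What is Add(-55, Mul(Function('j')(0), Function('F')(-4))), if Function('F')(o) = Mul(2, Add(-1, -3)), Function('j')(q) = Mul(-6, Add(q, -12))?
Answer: -631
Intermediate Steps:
Function('j')(q) = Add(72, Mul(-6, q)) (Function('j')(q) = Mul(-6, Add(-12, q)) = Add(72, Mul(-6, q)))
Function('F')(o) = -8 (Function('F')(o) = Mul(2, -4) = -8)
Add(-55, Mul(Function('j')(0), Function('F')(-4))) = Add(-55, Mul(Add(72, Mul(-6, 0)), -8)) = Add(-55, Mul(Add(72, 0), -8)) = Add(-55, Mul(72, -8)) = Add(-55, -576) = -631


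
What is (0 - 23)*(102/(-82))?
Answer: 1173/41 ≈ 28.610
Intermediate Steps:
(0 - 23)*(102/(-82)) = -2346*(-1)/82 = -23*(-51/41) = 1173/41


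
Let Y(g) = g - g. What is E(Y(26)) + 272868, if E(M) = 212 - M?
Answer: 273080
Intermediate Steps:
Y(g) = 0
E(Y(26)) + 272868 = (212 - 1*0) + 272868 = (212 + 0) + 272868 = 212 + 272868 = 273080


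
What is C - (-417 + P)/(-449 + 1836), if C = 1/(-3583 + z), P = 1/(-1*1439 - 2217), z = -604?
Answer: 6378232539/21231741064 ≈ 0.30041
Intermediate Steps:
P = -1/3656 (P = 1/(-1439 - 2217) = 1/(-3656) = -1/3656 ≈ -0.00027352)
C = -1/4187 (C = 1/(-3583 - 604) = 1/(-4187) = -1/4187 ≈ -0.00023883)
C - (-417 + P)/(-449 + 1836) = -1/4187 - (-417 - 1/3656)/(-449 + 1836) = -1/4187 - (-1524553)/(3656*1387) = -1/4187 - 1*(-1524553/5070872) = -1/4187 + 1524553/5070872 = 6378232539/21231741064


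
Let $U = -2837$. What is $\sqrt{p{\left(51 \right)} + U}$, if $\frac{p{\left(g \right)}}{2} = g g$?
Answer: $\sqrt{2365} \approx 48.631$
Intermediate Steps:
$p{\left(g \right)} = 2 g^{2}$ ($p{\left(g \right)} = 2 g g = 2 g^{2}$)
$\sqrt{p{\left(51 \right)} + U} = \sqrt{2 \cdot 51^{2} - 2837} = \sqrt{2 \cdot 2601 - 2837} = \sqrt{5202 - 2837} = \sqrt{2365}$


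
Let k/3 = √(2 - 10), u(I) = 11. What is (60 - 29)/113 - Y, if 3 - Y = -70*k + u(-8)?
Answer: 935/113 - 420*I*√2 ≈ 8.2743 - 593.97*I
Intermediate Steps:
k = 6*I*√2 (k = 3*√(2 - 10) = 3*√(-8) = 3*(2*I*√2) = 6*I*√2 ≈ 8.4853*I)
Y = -8 + 420*I*√2 (Y = 3 - (-420*I*√2 + 11) = 3 - (11 - 420*I*√2) = 3 + (-11 + 420*I*√2) = -8 + 420*I*√2 ≈ -8.0 + 593.97*I)
(60 - 29)/113 - Y = (60 - 29)/113 - (-8 + 420*I*√2) = (1/113)*31 + (8 - 420*I*√2) = 31/113 + (8 - 420*I*√2) = 935/113 - 420*I*√2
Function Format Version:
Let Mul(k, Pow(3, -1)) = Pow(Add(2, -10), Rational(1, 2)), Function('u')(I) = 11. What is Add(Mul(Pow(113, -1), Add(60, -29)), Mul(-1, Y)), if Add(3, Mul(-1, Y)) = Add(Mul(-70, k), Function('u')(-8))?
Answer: Add(Rational(935, 113), Mul(-420, I, Pow(2, Rational(1, 2)))) ≈ Add(8.2743, Mul(-593.97, I))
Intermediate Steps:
k = Mul(6, I, Pow(2, Rational(1, 2))) (k = Mul(3, Pow(Add(2, -10), Rational(1, 2))) = Mul(3, Pow(-8, Rational(1, 2))) = Mul(3, Mul(2, I, Pow(2, Rational(1, 2)))) = Mul(6, I, Pow(2, Rational(1, 2))) ≈ Mul(8.4853, I))
Y = Add(-8, Mul(420, I, Pow(2, Rational(1, 2)))) (Y = Add(3, Mul(-1, Add(Mul(-70, Mul(6, I, Pow(2, Rational(1, 2)))), 11))) = Add(3, Mul(-1, Add(Mul(-420, I, Pow(2, Rational(1, 2))), 11))) = Add(3, Mul(-1, Add(11, Mul(-420, I, Pow(2, Rational(1, 2)))))) = Add(3, Add(-11, Mul(420, I, Pow(2, Rational(1, 2))))) = Add(-8, Mul(420, I, Pow(2, Rational(1, 2)))) ≈ Add(-8.0000, Mul(593.97, I)))
Add(Mul(Pow(113, -1), Add(60, -29)), Mul(-1, Y)) = Add(Mul(Pow(113, -1), Add(60, -29)), Mul(-1, Add(-8, Mul(420, I, Pow(2, Rational(1, 2)))))) = Add(Mul(Rational(1, 113), 31), Add(8, Mul(-420, I, Pow(2, Rational(1, 2))))) = Add(Rational(31, 113), Add(8, Mul(-420, I, Pow(2, Rational(1, 2))))) = Add(Rational(935, 113), Mul(-420, I, Pow(2, Rational(1, 2))))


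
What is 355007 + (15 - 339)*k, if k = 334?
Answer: 246791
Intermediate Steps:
355007 + (15 - 339)*k = 355007 + (15 - 339)*334 = 355007 - 324*334 = 355007 - 108216 = 246791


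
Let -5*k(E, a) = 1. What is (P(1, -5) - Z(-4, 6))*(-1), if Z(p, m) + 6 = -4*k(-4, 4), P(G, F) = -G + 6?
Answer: -51/5 ≈ -10.200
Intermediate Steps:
P(G, F) = 6 - G
k(E, a) = -⅕ (k(E, a) = -⅕*1 = -⅕)
Z(p, m) = -26/5 (Z(p, m) = -6 - 4*(-⅕) = -6 + ⅘ = -26/5)
(P(1, -5) - Z(-4, 6))*(-1) = ((6 - 1*1) - 1*(-26/5))*(-1) = ((6 - 1) + 26/5)*(-1) = (5 + 26/5)*(-1) = (51/5)*(-1) = -51/5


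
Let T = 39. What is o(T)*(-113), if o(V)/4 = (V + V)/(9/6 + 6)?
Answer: -23504/5 ≈ -4700.8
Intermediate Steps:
o(V) = 16*V/15 (o(V) = 4*((V + V)/(9/6 + 6)) = 4*((2*V)/(9*(1/6) + 6)) = 4*((2*V)/(3/2 + 6)) = 4*((2*V)/(15/2)) = 4*((2*V)*(2/15)) = 4*(4*V/15) = 16*V/15)
o(T)*(-113) = ((16/15)*39)*(-113) = (208/5)*(-113) = -23504/5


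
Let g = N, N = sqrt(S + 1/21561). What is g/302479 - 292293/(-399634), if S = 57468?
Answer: 292293/399634 + sqrt(26715535423989)/6521749719 ≈ 0.73219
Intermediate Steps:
N = sqrt(26715535423989)/21561 (N = sqrt(57468 + 1/21561) = sqrt(1239067549/21561) = sqrt(26715535423989)/21561 ≈ 239.72)
g = sqrt(26715535423989)/21561 ≈ 239.72
g/302479 - 292293/(-399634) = (sqrt(26715535423989)/21561)/302479 - 292293/(-399634) = (sqrt(26715535423989)/21561)*(1/302479) - 292293*(-1/399634) = sqrt(26715535423989)/6521749719 + 292293/399634 = 292293/399634 + sqrt(26715535423989)/6521749719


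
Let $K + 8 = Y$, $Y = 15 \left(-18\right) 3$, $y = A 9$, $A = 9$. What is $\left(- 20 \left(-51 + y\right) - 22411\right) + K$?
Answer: $-23829$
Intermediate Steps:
$y = 81$ ($y = 9 \cdot 9 = 81$)
$Y = -810$ ($Y = \left(-270\right) 3 = -810$)
$K = -818$ ($K = -8 - 810 = -818$)
$\left(- 20 \left(-51 + y\right) - 22411\right) + K = \left(- 20 \left(-51 + 81\right) - 22411\right) - 818 = \left(\left(-20\right) 30 - 22411\right) - 818 = \left(-600 - 22411\right) - 818 = -23011 - 818 = -23829$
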